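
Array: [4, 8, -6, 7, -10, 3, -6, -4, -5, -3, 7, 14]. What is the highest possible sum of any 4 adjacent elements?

13

(4, 8, -6, 7) → sum 13
(8, -6, 7, -10) → sum -1
(-6, 7, -10, 3) → sum -6
(7, -10, 3, -6) → sum -6
(-10, 3, -6, -4) → sum -17
(3, -6, -4, -5) → sum -12
(-6, -4, -5, -3) → sum -18
(-4, -5, -3, 7) → sum -5
(-5, -3, 7, 14) → sum 13
Highest of these is 13.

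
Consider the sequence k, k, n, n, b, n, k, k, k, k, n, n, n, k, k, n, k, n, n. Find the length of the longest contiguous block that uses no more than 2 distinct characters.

14

[k] 1 distinct, len 1
[k, k] 1 distinct, len 2
[k, k, n] 2 distinct, len 3
[k, k, n, n] 2 distinct, len 4
[n, n, b] 2 distinct, len 3
[n, n, b, n] 2 distinct, len 4
[n, k] 2 distinct, len 2
[n, k, k] 2 distinct, len 3
[n, k, k, k] 2 distinct, len 4
[n, k, k, k, k] 2 distinct, len 5
[n, k, k, k, k, n] 2 distinct, len 6
[n, k, k, k, k, n, n] 2 distinct, len 7
[n, k, k, k, k, n, n, n] 2 distinct, len 8
[n, k, k, k, k, n, n, n, k] 2 distinct, len 9
[n, k, k, k, k, n, n, n, k, k] 2 distinct, len 10
[n, k, k, k, k, n, n, n, k, k, n] 2 distinct, len 11
[n, k, k, k, k, n, n, n, k, k, n, k] 2 distinct, len 12
[n, k, k, k, k, n, n, n, k, k, n, k, n] 2 distinct, len 13
[n, k, k, k, k, n, n, n, k, k, n, k, n, n] 2 distinct, len 14
Longest length with ≤2 distinct: 14.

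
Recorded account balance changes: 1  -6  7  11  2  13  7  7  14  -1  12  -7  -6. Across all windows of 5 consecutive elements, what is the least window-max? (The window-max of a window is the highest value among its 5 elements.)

11

(1, -6, 7, 11, 2) → max 11
(-6, 7, 11, 2, 13) → max 13
(7, 11, 2, 13, 7) → max 13
(11, 2, 13, 7, 7) → max 13
(2, 13, 7, 7, 14) → max 14
(13, 7, 7, 14, -1) → max 14
(7, 7, 14, -1, 12) → max 14
(7, 14, -1, 12, -7) → max 14
(14, -1, 12, -7, -6) → max 14
Least of these is 11.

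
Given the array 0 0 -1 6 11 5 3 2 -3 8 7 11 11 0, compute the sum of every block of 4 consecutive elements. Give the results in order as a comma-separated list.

5, 16, 21, 25, 21, 7, 10, 14, 23, 37, 29

Sliding a size-4 window across the 14 values:
(0, 0, -1, 6) → sum 5
(0, -1, 6, 11) → sum 16
(-1, 6, 11, 5) → sum 21
(6, 11, 5, 3) → sum 25
(11, 5, 3, 2) → sum 21
(5, 3, 2, -3) → sum 7
(3, 2, -3, 8) → sum 10
(2, -3, 8, 7) → sum 14
(-3, 8, 7, 11) → sum 23
(8, 7, 11, 11) → sum 37
(7, 11, 11, 0) → sum 29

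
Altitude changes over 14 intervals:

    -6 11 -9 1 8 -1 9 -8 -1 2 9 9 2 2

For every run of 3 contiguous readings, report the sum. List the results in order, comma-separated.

-4, 3, 0, 8, 16, 0, 0, -7, 10, 20, 20, 13

[-6, 11, -9] → sum -4
[11, -9, 1] → sum 3
[-9, 1, 8] → sum 0
[1, 8, -1] → sum 8
[8, -1, 9] → sum 16
[-1, 9, -8] → sum 0
[9, -8, -1] → sum 0
[-8, -1, 2] → sum -7
[-1, 2, 9] → sum 10
[2, 9, 9] → sum 20
[9, 9, 2] → sum 20
[9, 2, 2] → sum 13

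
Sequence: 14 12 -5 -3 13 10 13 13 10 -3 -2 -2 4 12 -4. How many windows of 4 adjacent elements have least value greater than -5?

[14, 12, -5, -3] → min -5
[12, -5, -3, 13] → min -5
[-5, -3, 13, 10] → min -5
[-3, 13, 10, 13] → min -3  > -5 ✓
[13, 10, 13, 13] → min 10  > -5 ✓
[10, 13, 13, 10] → min 10  > -5 ✓
[13, 13, 10, -3] → min -3  > -5 ✓
[13, 10, -3, -2] → min -3  > -5 ✓
[10, -3, -2, -2] → min -3  > -5 ✓
[-3, -2, -2, 4] → min -3  > -5 ✓
[-2, -2, 4, 12] → min -2  > -5 ✓
[-2, 4, 12, -4] → min -4  > -5 ✓
9 windows satisfy the condition.

9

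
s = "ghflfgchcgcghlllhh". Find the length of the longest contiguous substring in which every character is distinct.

[g] len 1
[g, h] len 2
[g, h, f] len 3
[g, h, f, l] len 4
[l, f] len 2
[l, f, g] len 3
[l, f, g, c] len 4
[l, f, g, c, h] len 5
[h, c] len 2
[h, c, g] len 3
[g, c] len 2
[c, g] len 2
[c, g, h] len 3
[c, g, h, l] len 4
[l] len 1
[l] len 1
[l, h] len 2
[h] len 1
Longest all-distinct length: 5.

5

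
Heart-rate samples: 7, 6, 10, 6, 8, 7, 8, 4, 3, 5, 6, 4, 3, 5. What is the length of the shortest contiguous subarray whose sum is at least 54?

Extend right; whenever the sum reaches 54, record the length and shrink from the left:
add 7: running sum 7 < 54
add 6: running sum 13 < 54
add 10: running sum 23 < 54
add 6: running sum 29 < 54
add 8: running sum 37 < 54
add 7: running sum 44 < 54
add 8: running sum 52 < 54
add 4: shortest ending here [7, 6, 10, 6, 8, 7, 8, 4] sum 56, len 8
add 3: shortest ending here [7, 6, 10, 6, 8, 7, 8, 4, 3] sum 59, len 9
add 5: shortest ending here [6, 10, 6, 8, 7, 8, 4, 3, 5] sum 57, len 9
add 6: shortest ending here [10, 6, 8, 7, 8, 4, 3, 5, 6] sum 57, len 9
add 4: shortest ending here [10, 6, 8, 7, 8, 4, 3, 5, 6, 4] sum 61, len 10
add 3: shortest ending here [6, 8, 7, 8, 4, 3, 5, 6, 4, 3] sum 54, len 10
add 5: shortest ending here [6, 8, 7, 8, 4, 3, 5, 6, 4, 3, 5] sum 59, len 11
Shortest qualifying length: 8.

8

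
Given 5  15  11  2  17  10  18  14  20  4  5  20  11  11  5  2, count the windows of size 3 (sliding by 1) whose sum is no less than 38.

5 15 11 → sum 31
15 11 2 → sum 28
11 2 17 → sum 30
2 17 10 → sum 29
17 10 18 → sum 45  ≥ 38 ✓
10 18 14 → sum 42  ≥ 38 ✓
18 14 20 → sum 52  ≥ 38 ✓
14 20 4 → sum 38  ≥ 38 ✓
20 4 5 → sum 29
4 5 20 → sum 29
5 20 11 → sum 36
20 11 11 → sum 42  ≥ 38 ✓
11 11 5 → sum 27
11 5 2 → sum 18
5 windows satisfy the condition.

5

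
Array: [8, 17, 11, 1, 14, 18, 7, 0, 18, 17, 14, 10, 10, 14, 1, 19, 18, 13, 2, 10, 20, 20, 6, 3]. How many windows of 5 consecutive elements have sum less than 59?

[8, 17, 11, 1, 14] → sum 51  < 59 ✓
[17, 11, 1, 14, 18] → sum 61
[11, 1, 14, 18, 7] → sum 51  < 59 ✓
[1, 14, 18, 7, 0] → sum 40  < 59 ✓
[14, 18, 7, 0, 18] → sum 57  < 59 ✓
[18, 7, 0, 18, 17] → sum 60
[7, 0, 18, 17, 14] → sum 56  < 59 ✓
[0, 18, 17, 14, 10] → sum 59
[18, 17, 14, 10, 10] → sum 69
[17, 14, 10, 10, 14] → sum 65
[14, 10, 10, 14, 1] → sum 49  < 59 ✓
[10, 10, 14, 1, 19] → sum 54  < 59 ✓
[10, 14, 1, 19, 18] → sum 62
[14, 1, 19, 18, 13] → sum 65
[1, 19, 18, 13, 2] → sum 53  < 59 ✓
[19, 18, 13, 2, 10] → sum 62
[18, 13, 2, 10, 20] → sum 63
[13, 2, 10, 20, 20] → sum 65
[2, 10, 20, 20, 6] → sum 58  < 59 ✓
[10, 20, 20, 6, 3] → sum 59
9 windows satisfy the condition.

9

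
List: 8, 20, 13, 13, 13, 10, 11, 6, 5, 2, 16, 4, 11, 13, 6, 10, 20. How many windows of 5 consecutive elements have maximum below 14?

5

[8, 20, 13, 13, 13] → max 20
[20, 13, 13, 13, 10] → max 20
[13, 13, 13, 10, 11] → max 13  < 14 ✓
[13, 13, 10, 11, 6] → max 13  < 14 ✓
[13, 10, 11, 6, 5] → max 13  < 14 ✓
[10, 11, 6, 5, 2] → max 11  < 14 ✓
[11, 6, 5, 2, 16] → max 16
[6, 5, 2, 16, 4] → max 16
[5, 2, 16, 4, 11] → max 16
[2, 16, 4, 11, 13] → max 16
[16, 4, 11, 13, 6] → max 16
[4, 11, 13, 6, 10] → max 13  < 14 ✓
[11, 13, 6, 10, 20] → max 20
5 windows satisfy the condition.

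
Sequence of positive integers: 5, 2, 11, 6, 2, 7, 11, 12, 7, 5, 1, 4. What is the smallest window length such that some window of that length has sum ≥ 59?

8

add 5: running sum 5 < 59
add 2: running sum 7 < 59
add 11: running sum 18 < 59
add 6: running sum 24 < 59
add 2: running sum 26 < 59
add 7: running sum 33 < 59
add 11: running sum 44 < 59
add 12: running sum 56 < 59
add 7: shortest ending here [5, 2, 11, 6, 2, 7, 11, 12, 7] sum 63, len 9
add 5: shortest ending here [11, 6, 2, 7, 11, 12, 7, 5] sum 61, len 8
add 1: shortest ending here [11, 6, 2, 7, 11, 12, 7, 5, 1] sum 62, len 9
add 4: shortest ending here [11, 6, 2, 7, 11, 12, 7, 5, 1, 4] sum 66, len 10
Shortest qualifying length: 8.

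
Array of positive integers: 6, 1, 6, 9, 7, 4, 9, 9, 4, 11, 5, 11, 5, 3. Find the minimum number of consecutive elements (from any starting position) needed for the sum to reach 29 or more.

add 6: running sum 6 < 29
add 1: running sum 7 < 29
add 6: running sum 13 < 29
add 9: running sum 22 < 29
end 4: [6, 1, 6, 9, 7] sum 29, len 5
end 5: [6, 1, 6, 9, 7, 4] sum 33, len 6
end 6: [9, 7, 4, 9] sum 29, len 4
end 7: [7, 4, 9, 9] sum 29, len 4
end 8: [7, 4, 9, 9, 4] sum 33, len 5
end 9: [9, 9, 4, 11] sum 33, len 4
end 10: [9, 4, 11, 5] sum 29, len 4
end 11: [4, 11, 5, 11] sum 31, len 4
end 12: [11, 5, 11, 5] sum 32, len 4
end 13: [11, 5, 11, 5, 3] sum 35, len 5
Shortest qualifying length: 4.

4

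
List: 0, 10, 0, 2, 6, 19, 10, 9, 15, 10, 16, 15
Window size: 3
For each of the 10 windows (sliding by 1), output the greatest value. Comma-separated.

10, 10, 6, 19, 19, 19, 15, 15, 16, 16

Sliding a size-3 window across the 12 values:
(0, 10, 0) → max 10
(10, 0, 2) → max 10
(0, 2, 6) → max 6
(2, 6, 19) → max 19
(6, 19, 10) → max 19
(19, 10, 9) → max 19
(10, 9, 15) → max 15
(9, 15, 10) → max 15
(15, 10, 16) → max 16
(10, 16, 15) → max 16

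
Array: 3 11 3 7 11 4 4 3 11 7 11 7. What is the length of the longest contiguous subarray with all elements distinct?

4

[3] len 1
[3, 11] len 2
[11, 3] len 2
[11, 3, 7] len 3
[3, 7, 11] len 3
[3, 7, 11, 4] len 4
[4] len 1
[4, 3] len 2
[4, 3, 11] len 3
[4, 3, 11, 7] len 4
[7, 11] len 2
[11, 7] len 2
Longest all-distinct length: 4.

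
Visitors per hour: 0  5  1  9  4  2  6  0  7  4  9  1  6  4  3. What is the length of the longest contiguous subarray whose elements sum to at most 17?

Extend to the right; shrink from the left whenever the sum exceeds 17:
add 0: [0] sum 0, len 1
add 5: [0, 5] sum 5, len 2
add 1: [0, 5, 1] sum 6, len 3
add 9: [0, 5, 1, 9] sum 15, len 4
add 4: [1, 9, 4] sum 14, len 3
add 2: [1, 9, 4, 2] sum 16, len 4
add 6: [4, 2, 6] sum 12, len 3
add 0: [4, 2, 6, 0] sum 12, len 4
add 7: [2, 6, 0, 7] sum 15, len 4
add 4: [6, 0, 7, 4] sum 17, len 4
add 9: [4, 9] sum 13, len 2
add 1: [4, 9, 1] sum 14, len 3
add 6: [9, 1, 6] sum 16, len 3
add 4: [1, 6, 4] sum 11, len 3
add 3: [1, 6, 4, 3] sum 14, len 4
Longest length seen: 4.

4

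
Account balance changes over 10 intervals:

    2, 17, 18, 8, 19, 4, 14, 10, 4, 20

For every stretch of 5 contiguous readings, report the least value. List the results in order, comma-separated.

Sliding a size-5 window across the 10 values:
2 17 18 8 19 → min 2
17 18 8 19 4 → min 4
18 8 19 4 14 → min 4
8 19 4 14 10 → min 4
19 4 14 10 4 → min 4
4 14 10 4 20 → min 4

2, 4, 4, 4, 4, 4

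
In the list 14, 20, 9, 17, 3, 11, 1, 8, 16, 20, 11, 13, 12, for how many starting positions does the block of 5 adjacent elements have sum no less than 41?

7

[14, 20, 9, 17, 3] → sum 63  ≥ 41 ✓
[20, 9, 17, 3, 11] → sum 60  ≥ 41 ✓
[9, 17, 3, 11, 1] → sum 41  ≥ 41 ✓
[17, 3, 11, 1, 8] → sum 40
[3, 11, 1, 8, 16] → sum 39
[11, 1, 8, 16, 20] → sum 56  ≥ 41 ✓
[1, 8, 16, 20, 11] → sum 56  ≥ 41 ✓
[8, 16, 20, 11, 13] → sum 68  ≥ 41 ✓
[16, 20, 11, 13, 12] → sum 72  ≥ 41 ✓
7 windows satisfy the condition.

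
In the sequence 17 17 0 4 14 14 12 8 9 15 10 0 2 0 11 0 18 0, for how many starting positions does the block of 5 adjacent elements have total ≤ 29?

4

(17, 17, 0, 4, 14) → sum 52
(17, 0, 4, 14, 14) → sum 49
(0, 4, 14, 14, 12) → sum 44
(4, 14, 14, 12, 8) → sum 52
(14, 14, 12, 8, 9) → sum 57
(14, 12, 8, 9, 15) → sum 58
(12, 8, 9, 15, 10) → sum 54
(8, 9, 15, 10, 0) → sum 42
(9, 15, 10, 0, 2) → sum 36
(15, 10, 0, 2, 0) → sum 27  ≤ 29 ✓
(10, 0, 2, 0, 11) → sum 23  ≤ 29 ✓
(0, 2, 0, 11, 0) → sum 13  ≤ 29 ✓
(2, 0, 11, 0, 18) → sum 31
(0, 11, 0, 18, 0) → sum 29  ≤ 29 ✓
4 windows satisfy the condition.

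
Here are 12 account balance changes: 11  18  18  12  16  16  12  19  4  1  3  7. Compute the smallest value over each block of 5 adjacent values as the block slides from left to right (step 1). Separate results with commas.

Sliding a size-5 window across the 12 values:
[11, 18, 18, 12, 16] → min 11
[18, 18, 12, 16, 16] → min 12
[18, 12, 16, 16, 12] → min 12
[12, 16, 16, 12, 19] → min 12
[16, 16, 12, 19, 4] → min 4
[16, 12, 19, 4, 1] → min 1
[12, 19, 4, 1, 3] → min 1
[19, 4, 1, 3, 7] → min 1

11, 12, 12, 12, 4, 1, 1, 1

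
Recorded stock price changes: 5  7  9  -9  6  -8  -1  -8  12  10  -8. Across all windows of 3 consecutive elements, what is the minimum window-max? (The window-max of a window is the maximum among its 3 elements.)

Window maxs for each of the 9 positions:
(5, 7, 9) → max 9
(7, 9, -9) → max 9
(9, -9, 6) → max 9
(-9, 6, -8) → max 6
(6, -8, -1) → max 6
(-8, -1, -8) → max -1
(-1, -8, 12) → max 12
(-8, 12, 10) → max 12
(12, 10, -8) → max 12
Minimum of these is -1.

-1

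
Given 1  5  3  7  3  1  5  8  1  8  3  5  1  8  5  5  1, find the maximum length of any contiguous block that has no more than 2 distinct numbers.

3

add 1: window [1] (1 distinct), len 1
add 5: window [1, 5] (2 distinct), len 2
add 3: window [5, 3] (2 distinct), len 2
add 7: window [3, 7] (2 distinct), len 2
add 3: window [3, 7, 3] (2 distinct), len 3
add 1: window [3, 1] (2 distinct), len 2
add 5: window [1, 5] (2 distinct), len 2
add 8: window [5, 8] (2 distinct), len 2
add 1: window [8, 1] (2 distinct), len 2
add 8: window [8, 1, 8] (2 distinct), len 3
add 3: window [8, 3] (2 distinct), len 2
add 5: window [3, 5] (2 distinct), len 2
add 1: window [5, 1] (2 distinct), len 2
add 8: window [1, 8] (2 distinct), len 2
add 5: window [8, 5] (2 distinct), len 2
add 5: window [8, 5, 5] (2 distinct), len 3
add 1: window [5, 5, 1] (2 distinct), len 3
Longest length with ≤2 distinct: 3.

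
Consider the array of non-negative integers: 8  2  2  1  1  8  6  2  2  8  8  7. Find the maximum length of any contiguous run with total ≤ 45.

→ 8: sum 8, len 1
→ 2: sum 10, len 2
→ 2: sum 12, len 3
→ 1: sum 13, len 4
→ 1: sum 14, len 5
→ 8: sum 22, len 6
→ 6: sum 28, len 7
→ 2: sum 30, len 8
→ 2: sum 32, len 9
→ 8: sum 40, len 10
→ 8 (dropped 8): sum 40, len 10
→ 7 (dropped 2): sum 45, len 10
Longest length seen: 10.

10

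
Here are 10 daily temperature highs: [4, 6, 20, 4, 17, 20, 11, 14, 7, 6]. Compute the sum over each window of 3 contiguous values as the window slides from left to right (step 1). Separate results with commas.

4 6 20 → sum 30
6 20 4 → sum 30
20 4 17 → sum 41
4 17 20 → sum 41
17 20 11 → sum 48
20 11 14 → sum 45
11 14 7 → sum 32
14 7 6 → sum 27

30, 30, 41, 41, 48, 45, 32, 27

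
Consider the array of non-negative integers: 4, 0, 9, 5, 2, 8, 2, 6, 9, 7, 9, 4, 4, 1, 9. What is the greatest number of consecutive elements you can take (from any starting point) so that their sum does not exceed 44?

8

Extend to the right; shrink from the left whenever the sum exceeds 44:
add 4: [4] sum 4, len 1
add 0: [4, 0] sum 4, len 2
add 9: [4, 0, 9] sum 13, len 3
add 5: [4, 0, 9, 5] sum 18, len 4
add 2: [4, 0, 9, 5, 2] sum 20, len 5
add 8: [4, 0, 9, 5, 2, 8] sum 28, len 6
add 2: [4, 0, 9, 5, 2, 8, 2] sum 30, len 7
add 6: [4, 0, 9, 5, 2, 8, 2, 6] sum 36, len 8
add 9: [0, 9, 5, 2, 8, 2, 6, 9] sum 41, len 8
add 7: [5, 2, 8, 2, 6, 9, 7] sum 39, len 7
add 9: [2, 8, 2, 6, 9, 7, 9] sum 43, len 7
add 4: [2, 6, 9, 7, 9, 4] sum 37, len 6
add 4: [2, 6, 9, 7, 9, 4, 4] sum 41, len 7
add 1: [2, 6, 9, 7, 9, 4, 4, 1] sum 42, len 8
add 9: [9, 7, 9, 4, 4, 1, 9] sum 43, len 7
Longest length seen: 8.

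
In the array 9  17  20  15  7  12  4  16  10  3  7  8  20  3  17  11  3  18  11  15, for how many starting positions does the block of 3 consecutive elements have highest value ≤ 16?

(9, 17, 20) → max 20
(17, 20, 15) → max 20
(20, 15, 7) → max 20
(15, 7, 12) → max 15  ≤ 16 ✓
(7, 12, 4) → max 12  ≤ 16 ✓
(12, 4, 16) → max 16  ≤ 16 ✓
(4, 16, 10) → max 16  ≤ 16 ✓
(16, 10, 3) → max 16  ≤ 16 ✓
(10, 3, 7) → max 10  ≤ 16 ✓
(3, 7, 8) → max 8  ≤ 16 ✓
(7, 8, 20) → max 20
(8, 20, 3) → max 20
(20, 3, 17) → max 20
(3, 17, 11) → max 17
(17, 11, 3) → max 17
(11, 3, 18) → max 18
(3, 18, 11) → max 18
(18, 11, 15) → max 18
7 windows satisfy the condition.

7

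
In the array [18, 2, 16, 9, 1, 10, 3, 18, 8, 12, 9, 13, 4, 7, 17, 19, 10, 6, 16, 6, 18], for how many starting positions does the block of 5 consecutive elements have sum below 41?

3

18 2 16 9 1 → sum 46
2 16 9 1 10 → sum 38  < 41 ✓
16 9 1 10 3 → sum 39  < 41 ✓
9 1 10 3 18 → sum 41
1 10 3 18 8 → sum 40  < 41 ✓
10 3 18 8 12 → sum 51
3 18 8 12 9 → sum 50
18 8 12 9 13 → sum 60
8 12 9 13 4 → sum 46
12 9 13 4 7 → sum 45
9 13 4 7 17 → sum 50
13 4 7 17 19 → sum 60
4 7 17 19 10 → sum 57
7 17 19 10 6 → sum 59
17 19 10 6 16 → sum 68
19 10 6 16 6 → sum 57
10 6 16 6 18 → sum 56
3 windows satisfy the condition.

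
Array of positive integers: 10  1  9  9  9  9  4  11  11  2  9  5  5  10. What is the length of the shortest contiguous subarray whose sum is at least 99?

add 10: running sum 10 < 99
add 1: running sum 11 < 99
add 9: running sum 20 < 99
add 9: running sum 29 < 99
add 9: running sum 38 < 99
add 9: running sum 47 < 99
add 4: running sum 51 < 99
add 11: running sum 62 < 99
add 11: running sum 73 < 99
add 2: running sum 75 < 99
add 9: running sum 84 < 99
add 5: running sum 89 < 99
add 5: running sum 94 < 99
add 10: shortest ending here [10, 1, 9, 9, 9, 9, 4, 11, 11, 2, 9, 5, 5, 10] sum 104, len 14
Shortest qualifying length: 14.

14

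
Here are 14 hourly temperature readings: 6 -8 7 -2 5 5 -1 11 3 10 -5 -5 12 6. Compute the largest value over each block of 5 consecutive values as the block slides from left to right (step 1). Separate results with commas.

Sliding a size-5 window across the 14 values:
6 -8 7 -2 5 → max 7
-8 7 -2 5 5 → max 7
7 -2 5 5 -1 → max 7
-2 5 5 -1 11 → max 11
5 5 -1 11 3 → max 11
5 -1 11 3 10 → max 11
-1 11 3 10 -5 → max 11
11 3 10 -5 -5 → max 11
3 10 -5 -5 12 → max 12
10 -5 -5 12 6 → max 12

7, 7, 7, 11, 11, 11, 11, 11, 12, 12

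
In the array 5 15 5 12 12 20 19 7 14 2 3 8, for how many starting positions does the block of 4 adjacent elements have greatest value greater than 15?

5 15 5 12 → max 15
15 5 12 12 → max 15
5 12 12 20 → max 20  > 15 ✓
12 12 20 19 → max 20  > 15 ✓
12 20 19 7 → max 20  > 15 ✓
20 19 7 14 → max 20  > 15 ✓
19 7 14 2 → max 19  > 15 ✓
7 14 2 3 → max 14
14 2 3 8 → max 14
5 windows satisfy the condition.

5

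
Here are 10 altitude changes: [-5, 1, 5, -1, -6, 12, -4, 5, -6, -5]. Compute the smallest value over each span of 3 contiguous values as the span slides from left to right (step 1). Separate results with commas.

Sliding a size-3 window across the 10 values:
(-5, 1, 5) → min -5
(1, 5, -1) → min -1
(5, -1, -6) → min -6
(-1, -6, 12) → min -6
(-6, 12, -4) → min -6
(12, -4, 5) → min -4
(-4, 5, -6) → min -6
(5, -6, -5) → min -6

-5, -1, -6, -6, -6, -4, -6, -6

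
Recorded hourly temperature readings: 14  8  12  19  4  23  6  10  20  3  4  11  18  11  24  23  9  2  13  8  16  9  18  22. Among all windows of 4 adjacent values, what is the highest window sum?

[14, 8, 12, 19] → sum 53
[8, 12, 19, 4] → sum 43
[12, 19, 4, 23] → sum 58
[19, 4, 23, 6] → sum 52
[4, 23, 6, 10] → sum 43
[23, 6, 10, 20] → sum 59
[6, 10, 20, 3] → sum 39
[10, 20, 3, 4] → sum 37
[20, 3, 4, 11] → sum 38
[3, 4, 11, 18] → sum 36
[4, 11, 18, 11] → sum 44
[11, 18, 11, 24] → sum 64
[18, 11, 24, 23] → sum 76
[11, 24, 23, 9] → sum 67
[24, 23, 9, 2] → sum 58
[23, 9, 2, 13] → sum 47
[9, 2, 13, 8] → sum 32
[2, 13, 8, 16] → sum 39
[13, 8, 16, 9] → sum 46
[8, 16, 9, 18] → sum 51
[16, 9, 18, 22] → sum 65
Highest of these is 76.

76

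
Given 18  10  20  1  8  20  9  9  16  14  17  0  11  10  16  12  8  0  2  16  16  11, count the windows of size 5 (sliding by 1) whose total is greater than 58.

(18, 10, 20, 1, 8) → sum 57
(10, 20, 1, 8, 20) → sum 59  > 58 ✓
(20, 1, 8, 20, 9) → sum 58
(1, 8, 20, 9, 9) → sum 47
(8, 20, 9, 9, 16) → sum 62  > 58 ✓
(20, 9, 9, 16, 14) → sum 68  > 58 ✓
(9, 9, 16, 14, 17) → sum 65  > 58 ✓
(9, 16, 14, 17, 0) → sum 56
(16, 14, 17, 0, 11) → sum 58
(14, 17, 0, 11, 10) → sum 52
(17, 0, 11, 10, 16) → sum 54
(0, 11, 10, 16, 12) → sum 49
(11, 10, 16, 12, 8) → sum 57
(10, 16, 12, 8, 0) → sum 46
(16, 12, 8, 0, 2) → sum 38
(12, 8, 0, 2, 16) → sum 38
(8, 0, 2, 16, 16) → sum 42
(0, 2, 16, 16, 11) → sum 45
4 windows satisfy the condition.

4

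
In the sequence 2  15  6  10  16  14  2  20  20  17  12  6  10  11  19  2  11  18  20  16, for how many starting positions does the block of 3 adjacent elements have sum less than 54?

16

2 15 6 → sum 23  < 54 ✓
15 6 10 → sum 31  < 54 ✓
6 10 16 → sum 32  < 54 ✓
10 16 14 → sum 40  < 54 ✓
16 14 2 → sum 32  < 54 ✓
14 2 20 → sum 36  < 54 ✓
2 20 20 → sum 42  < 54 ✓
20 20 17 → sum 57
20 17 12 → sum 49  < 54 ✓
17 12 6 → sum 35  < 54 ✓
12 6 10 → sum 28  < 54 ✓
6 10 11 → sum 27  < 54 ✓
10 11 19 → sum 40  < 54 ✓
11 19 2 → sum 32  < 54 ✓
19 2 11 → sum 32  < 54 ✓
2 11 18 → sum 31  < 54 ✓
11 18 20 → sum 49  < 54 ✓
18 20 16 → sum 54
16 windows satisfy the condition.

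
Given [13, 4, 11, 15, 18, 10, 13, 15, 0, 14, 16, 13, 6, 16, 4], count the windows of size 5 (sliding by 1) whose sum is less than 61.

7

(13, 4, 11, 15, 18) → sum 61
(4, 11, 15, 18, 10) → sum 58  < 61 ✓
(11, 15, 18, 10, 13) → sum 67
(15, 18, 10, 13, 15) → sum 71
(18, 10, 13, 15, 0) → sum 56  < 61 ✓
(10, 13, 15, 0, 14) → sum 52  < 61 ✓
(13, 15, 0, 14, 16) → sum 58  < 61 ✓
(15, 0, 14, 16, 13) → sum 58  < 61 ✓
(0, 14, 16, 13, 6) → sum 49  < 61 ✓
(14, 16, 13, 6, 16) → sum 65
(16, 13, 6, 16, 4) → sum 55  < 61 ✓
7 windows satisfy the condition.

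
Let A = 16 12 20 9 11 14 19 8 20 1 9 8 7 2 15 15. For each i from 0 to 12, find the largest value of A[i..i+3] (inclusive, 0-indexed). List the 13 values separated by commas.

16 12 20 9 → max 20
12 20 9 11 → max 20
20 9 11 14 → max 20
9 11 14 19 → max 19
11 14 19 8 → max 19
14 19 8 20 → max 20
19 8 20 1 → max 20
8 20 1 9 → max 20
20 1 9 8 → max 20
1 9 8 7 → max 9
9 8 7 2 → max 9
8 7 2 15 → max 15
7 2 15 15 → max 15

20, 20, 20, 19, 19, 20, 20, 20, 20, 9, 9, 15, 15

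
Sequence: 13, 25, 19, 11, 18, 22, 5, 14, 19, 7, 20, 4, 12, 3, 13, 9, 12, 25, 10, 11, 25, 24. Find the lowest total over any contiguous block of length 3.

13 25 19 → sum 57
25 19 11 → sum 55
19 11 18 → sum 48
11 18 22 → sum 51
18 22 5 → sum 45
22 5 14 → sum 41
5 14 19 → sum 38
14 19 7 → sum 40
19 7 20 → sum 46
7 20 4 → sum 31
20 4 12 → sum 36
4 12 3 → sum 19
12 3 13 → sum 28
3 13 9 → sum 25
13 9 12 → sum 34
9 12 25 → sum 46
12 25 10 → sum 47
25 10 11 → sum 46
10 11 25 → sum 46
11 25 24 → sum 60
Lowest of these is 19.

19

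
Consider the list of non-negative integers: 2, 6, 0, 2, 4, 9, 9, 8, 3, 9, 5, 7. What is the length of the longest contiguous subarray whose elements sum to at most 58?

→ 2: sum 2, len 1
→ 6: sum 8, len 2
→ 0: sum 8, len 3
→ 2: sum 10, len 4
→ 4: sum 14, len 5
→ 9: sum 23, len 6
→ 9: sum 32, len 7
→ 8: sum 40, len 8
→ 3: sum 43, len 9
→ 9: sum 52, len 10
→ 5: sum 57, len 11
→ 7 (dropped 2, 6): sum 56, len 10
Longest length seen: 11.

11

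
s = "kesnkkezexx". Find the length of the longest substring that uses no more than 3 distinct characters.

Extend right; when distinct count exceeds 3, shrink from the left:
[k] 1 distinct, len 1
[k, e] 2 distinct, len 2
[k, e, s] 3 distinct, len 3
[e, s, n] 3 distinct, len 3
[s, n, k] 3 distinct, len 3
[s, n, k, k] 3 distinct, len 4
[n, k, k, e] 3 distinct, len 4
[k, k, e, z] 3 distinct, len 4
[k, k, e, z, e] 3 distinct, len 5
[e, z, e, x] 3 distinct, len 4
[e, z, e, x, x] 3 distinct, len 5
Longest length with ≤3 distinct: 5.

5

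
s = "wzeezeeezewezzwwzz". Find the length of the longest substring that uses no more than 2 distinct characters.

add w: window [w] (1 distinct), len 1
add z: window [w, z] (2 distinct), len 2
add e: window [z, e] (2 distinct), len 2
add e: window [z, e, e] (2 distinct), len 3
add z: window [z, e, e, z] (2 distinct), len 4
add e: window [z, e, e, z, e] (2 distinct), len 5
add e: window [z, e, e, z, e, e] (2 distinct), len 6
add e: window [z, e, e, z, e, e, e] (2 distinct), len 7
add z: window [z, e, e, z, e, e, e, z] (2 distinct), len 8
add e: window [z, e, e, z, e, e, e, z, e] (2 distinct), len 9
add w: window [e, w] (2 distinct), len 2
add e: window [e, w, e] (2 distinct), len 3
add z: window [e, z] (2 distinct), len 2
add z: window [e, z, z] (2 distinct), len 3
add w: window [z, z, w] (2 distinct), len 3
add w: window [z, z, w, w] (2 distinct), len 4
add z: window [z, z, w, w, z] (2 distinct), len 5
add z: window [z, z, w, w, z, z] (2 distinct), len 6
Longest length with ≤2 distinct: 9.

9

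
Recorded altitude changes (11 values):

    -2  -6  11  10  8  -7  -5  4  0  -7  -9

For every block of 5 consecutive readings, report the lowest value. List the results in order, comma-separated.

-6, -7, -7, -7, -7, -7, -9

Sliding a size-5 window across the 11 values:
[-2, -6, 11, 10, 8] → min -6
[-6, 11, 10, 8, -7] → min -7
[11, 10, 8, -7, -5] → min -7
[10, 8, -7, -5, 4] → min -7
[8, -7, -5, 4, 0] → min -7
[-7, -5, 4, 0, -7] → min -7
[-5, 4, 0, -7, -9] → min -9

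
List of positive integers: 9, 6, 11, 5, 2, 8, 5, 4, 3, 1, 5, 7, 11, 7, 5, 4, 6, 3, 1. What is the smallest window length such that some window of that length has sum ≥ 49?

8

add 9: running sum 9 < 49
add 6: running sum 15 < 49
add 11: running sum 26 < 49
add 5: running sum 31 < 49
add 2: running sum 33 < 49
add 8: running sum 41 < 49
add 5: running sum 46 < 49
end 7: [9, 6, 11, 5, 2, 8, 5, 4] sum 50, len 8
end 8: [9, 6, 11, 5, 2, 8, 5, 4, 3] sum 53, len 9
end 9: [9, 6, 11, 5, 2, 8, 5, 4, 3, 1] sum 54, len 10
end 10: [6, 11, 5, 2, 8, 5, 4, 3, 1, 5] sum 50, len 10
end 11: [11, 5, 2, 8, 5, 4, 3, 1, 5, 7] sum 51, len 10
end 12: [5, 2, 8, 5, 4, 3, 1, 5, 7, 11] sum 51, len 10
end 13: [8, 5, 4, 3, 1, 5, 7, 11, 7] sum 51, len 9
end 14: [8, 5, 4, 3, 1, 5, 7, 11, 7, 5] sum 56, len 10
end 15: [5, 4, 3, 1, 5, 7, 11, 7, 5, 4] sum 52, len 10
end 16: [3, 1, 5, 7, 11, 7, 5, 4, 6] sum 49, len 9
end 17: [1, 5, 7, 11, 7, 5, 4, 6, 3] sum 49, len 9
end 18: [5, 7, 11, 7, 5, 4, 6, 3, 1] sum 49, len 9
Shortest qualifying length: 8.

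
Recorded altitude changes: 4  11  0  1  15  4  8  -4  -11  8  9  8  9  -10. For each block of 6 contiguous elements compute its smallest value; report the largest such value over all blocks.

(4, 11, 0, 1, 15, 4) → min 0
(11, 0, 1, 15, 4, 8) → min 0
(0, 1, 15, 4, 8, -4) → min -4
(1, 15, 4, 8, -4, -11) → min -11
(15, 4, 8, -4, -11, 8) → min -11
(4, 8, -4, -11, 8, 9) → min -11
(8, -4, -11, 8, 9, 8) → min -11
(-4, -11, 8, 9, 8, 9) → min -11
(-11, 8, 9, 8, 9, -10) → min -11
Largest of these is 0.

0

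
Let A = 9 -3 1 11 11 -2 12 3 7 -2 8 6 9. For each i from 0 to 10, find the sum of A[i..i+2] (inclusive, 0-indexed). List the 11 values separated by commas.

7, 9, 23, 20, 21, 13, 22, 8, 13, 12, 23

Sliding a size-3 window across the 13 values:
9 -3 1 → sum 7
-3 1 11 → sum 9
1 11 11 → sum 23
11 11 -2 → sum 20
11 -2 12 → sum 21
-2 12 3 → sum 13
12 3 7 → sum 22
3 7 -2 → sum 8
7 -2 8 → sum 13
-2 8 6 → sum 12
8 6 9 → sum 23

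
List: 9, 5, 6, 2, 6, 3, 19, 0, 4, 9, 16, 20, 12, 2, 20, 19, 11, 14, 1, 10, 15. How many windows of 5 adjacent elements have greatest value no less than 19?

[9, 5, 6, 2, 6] → max 9
[5, 6, 2, 6, 3] → max 6
[6, 2, 6, 3, 19] → max 19  ≥ 19 ✓
[2, 6, 3, 19, 0] → max 19  ≥ 19 ✓
[6, 3, 19, 0, 4] → max 19  ≥ 19 ✓
[3, 19, 0, 4, 9] → max 19  ≥ 19 ✓
[19, 0, 4, 9, 16] → max 19  ≥ 19 ✓
[0, 4, 9, 16, 20] → max 20  ≥ 19 ✓
[4, 9, 16, 20, 12] → max 20  ≥ 19 ✓
[9, 16, 20, 12, 2] → max 20  ≥ 19 ✓
[16, 20, 12, 2, 20] → max 20  ≥ 19 ✓
[20, 12, 2, 20, 19] → max 20  ≥ 19 ✓
[12, 2, 20, 19, 11] → max 20  ≥ 19 ✓
[2, 20, 19, 11, 14] → max 20  ≥ 19 ✓
[20, 19, 11, 14, 1] → max 20  ≥ 19 ✓
[19, 11, 14, 1, 10] → max 19  ≥ 19 ✓
[11, 14, 1, 10, 15] → max 15
14 windows satisfy the condition.

14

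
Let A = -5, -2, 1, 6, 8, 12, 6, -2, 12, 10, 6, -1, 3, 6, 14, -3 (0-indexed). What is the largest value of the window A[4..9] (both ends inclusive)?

Elements at indices 4..9: 8, 12, 6, -2, 12, 10
max(8, 12, 6, -2, 12, 10) = 12

12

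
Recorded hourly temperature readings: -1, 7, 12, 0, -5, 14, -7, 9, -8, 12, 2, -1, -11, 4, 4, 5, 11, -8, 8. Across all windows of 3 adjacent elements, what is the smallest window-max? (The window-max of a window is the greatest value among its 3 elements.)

(-1, 7, 12) → max 12
(7, 12, 0) → max 12
(12, 0, -5) → max 12
(0, -5, 14) → max 14
(-5, 14, -7) → max 14
(14, -7, 9) → max 14
(-7, 9, -8) → max 9
(9, -8, 12) → max 12
(-8, 12, 2) → max 12
(12, 2, -1) → max 12
(2, -1, -11) → max 2
(-1, -11, 4) → max 4
(-11, 4, 4) → max 4
(4, 4, 5) → max 5
(4, 5, 11) → max 11
(5, 11, -8) → max 11
(11, -8, 8) → max 11
Smallest of these is 2.

2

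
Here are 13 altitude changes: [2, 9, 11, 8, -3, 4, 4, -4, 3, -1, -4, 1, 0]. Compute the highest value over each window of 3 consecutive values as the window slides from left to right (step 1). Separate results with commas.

11, 11, 11, 8, 4, 4, 4, 3, 3, 1, 1

(2, 9, 11) → max 11
(9, 11, 8) → max 11
(11, 8, -3) → max 11
(8, -3, 4) → max 8
(-3, 4, 4) → max 4
(4, 4, -4) → max 4
(4, -4, 3) → max 4
(-4, 3, -1) → max 3
(3, -1, -4) → max 3
(-1, -4, 1) → max 1
(-4, 1, 0) → max 1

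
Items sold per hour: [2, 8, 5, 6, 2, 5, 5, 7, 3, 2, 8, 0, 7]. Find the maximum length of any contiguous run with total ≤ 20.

5

[2] sum 2 len 1
[2, 8] sum 10 len 2
[2, 8, 5] sum 15 len 3
[8, 5, 6] sum 19 len 3
[5, 6, 2] sum 13 len 3
[5, 6, 2, 5] sum 18 len 4
[6, 2, 5, 5] sum 18 len 4
[2, 5, 5, 7] sum 19 len 4
[5, 5, 7, 3] sum 20 len 4
[5, 7, 3, 2] sum 17 len 4
[7, 3, 2, 8] sum 20 len 4
[7, 3, 2, 8, 0] sum 20 len 5
[3, 2, 8, 0, 7] sum 20 len 5
Longest length seen: 5.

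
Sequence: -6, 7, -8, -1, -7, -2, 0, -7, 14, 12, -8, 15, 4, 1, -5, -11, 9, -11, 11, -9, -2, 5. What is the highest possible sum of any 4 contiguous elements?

33

(-6, 7, -8, -1) → sum -8
(7, -8, -1, -7) → sum -9
(-8, -1, -7, -2) → sum -18
(-1, -7, -2, 0) → sum -10
(-7, -2, 0, -7) → sum -16
(-2, 0, -7, 14) → sum 5
(0, -7, 14, 12) → sum 19
(-7, 14, 12, -8) → sum 11
(14, 12, -8, 15) → sum 33
(12, -8, 15, 4) → sum 23
(-8, 15, 4, 1) → sum 12
(15, 4, 1, -5) → sum 15
(4, 1, -5, -11) → sum -11
(1, -5, -11, 9) → sum -6
(-5, -11, 9, -11) → sum -18
(-11, 9, -11, 11) → sum -2
(9, -11, 11, -9) → sum 0
(-11, 11, -9, -2) → sum -11
(11, -9, -2, 5) → sum 5
Highest of these is 33.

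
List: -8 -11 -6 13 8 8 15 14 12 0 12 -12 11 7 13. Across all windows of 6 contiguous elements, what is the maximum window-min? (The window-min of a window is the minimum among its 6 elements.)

8

-8 -11 -6 13 8 8 → min -11
-11 -6 13 8 8 15 → min -11
-6 13 8 8 15 14 → min -6
13 8 8 15 14 12 → min 8
8 8 15 14 12 0 → min 0
8 15 14 12 0 12 → min 0
15 14 12 0 12 -12 → min -12
14 12 0 12 -12 11 → min -12
12 0 12 -12 11 7 → min -12
0 12 -12 11 7 13 → min -12
Maximum of these is 8.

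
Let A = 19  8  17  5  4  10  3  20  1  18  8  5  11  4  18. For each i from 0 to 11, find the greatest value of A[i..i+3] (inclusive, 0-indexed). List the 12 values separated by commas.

[19, 8, 17, 5] → max 19
[8, 17, 5, 4] → max 17
[17, 5, 4, 10] → max 17
[5, 4, 10, 3] → max 10
[4, 10, 3, 20] → max 20
[10, 3, 20, 1] → max 20
[3, 20, 1, 18] → max 20
[20, 1, 18, 8] → max 20
[1, 18, 8, 5] → max 18
[18, 8, 5, 11] → max 18
[8, 5, 11, 4] → max 11
[5, 11, 4, 18] → max 18

19, 17, 17, 10, 20, 20, 20, 20, 18, 18, 11, 18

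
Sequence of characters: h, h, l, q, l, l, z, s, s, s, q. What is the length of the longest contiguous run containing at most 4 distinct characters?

add h: window [h] (1 distinct), len 1
add h: window [h, h] (1 distinct), len 2
add l: window [h, h, l] (2 distinct), len 3
add q: window [h, h, l, q] (3 distinct), len 4
add l: window [h, h, l, q, l] (3 distinct), len 5
add l: window [h, h, l, q, l, l] (3 distinct), len 6
add z: window [h, h, l, q, l, l, z] (4 distinct), len 7
add s: window [l, q, l, l, z, s] (4 distinct), len 6
add s: window [l, q, l, l, z, s, s] (4 distinct), len 7
add s: window [l, q, l, l, z, s, s, s] (4 distinct), len 8
add q: window [l, q, l, l, z, s, s, s, q] (4 distinct), len 9
Longest length with ≤4 distinct: 9.

9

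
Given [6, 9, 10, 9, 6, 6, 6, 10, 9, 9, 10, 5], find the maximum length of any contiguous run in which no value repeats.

[6] len 1
[6, 9] len 2
[6, 9, 10] len 3
[10, 9] len 2
[10, 9, 6] len 3
[6] len 1
[6] len 1
[6, 10] len 2
[6, 10, 9] len 3
[9] len 1
[9, 10] len 2
[9, 10, 5] len 3
Longest all-distinct length: 3.

3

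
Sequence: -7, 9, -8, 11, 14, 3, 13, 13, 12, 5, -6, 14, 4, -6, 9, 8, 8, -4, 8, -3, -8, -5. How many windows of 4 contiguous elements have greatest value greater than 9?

12

-7 9 -8 11 → max 11  > 9 ✓
9 -8 11 14 → max 14  > 9 ✓
-8 11 14 3 → max 14  > 9 ✓
11 14 3 13 → max 14  > 9 ✓
14 3 13 13 → max 14  > 9 ✓
3 13 13 12 → max 13  > 9 ✓
13 13 12 5 → max 13  > 9 ✓
13 12 5 -6 → max 13  > 9 ✓
12 5 -6 14 → max 14  > 9 ✓
5 -6 14 4 → max 14  > 9 ✓
-6 14 4 -6 → max 14  > 9 ✓
14 4 -6 9 → max 14  > 9 ✓
4 -6 9 8 → max 9
-6 9 8 8 → max 9
9 8 8 -4 → max 9
8 8 -4 8 → max 8
8 -4 8 -3 → max 8
-4 8 -3 -8 → max 8
8 -3 -8 -5 → max 8
12 windows satisfy the condition.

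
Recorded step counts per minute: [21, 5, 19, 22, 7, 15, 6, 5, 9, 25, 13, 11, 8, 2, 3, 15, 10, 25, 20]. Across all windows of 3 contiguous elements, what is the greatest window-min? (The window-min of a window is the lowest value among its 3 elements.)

(21, 5, 19) → min 5
(5, 19, 22) → min 5
(19, 22, 7) → min 7
(22, 7, 15) → min 7
(7, 15, 6) → min 6
(15, 6, 5) → min 5
(6, 5, 9) → min 5
(5, 9, 25) → min 5
(9, 25, 13) → min 9
(25, 13, 11) → min 11
(13, 11, 8) → min 8
(11, 8, 2) → min 2
(8, 2, 3) → min 2
(2, 3, 15) → min 2
(3, 15, 10) → min 3
(15, 10, 25) → min 10
(10, 25, 20) → min 10
Greatest of these is 11.

11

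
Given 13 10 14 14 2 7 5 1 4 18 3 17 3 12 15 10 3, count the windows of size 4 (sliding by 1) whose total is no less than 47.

2

13 10 14 14 → sum 51  ≥ 47 ✓
10 14 14 2 → sum 40
14 14 2 7 → sum 37
14 2 7 5 → sum 28
2 7 5 1 → sum 15
7 5 1 4 → sum 17
5 1 4 18 → sum 28
1 4 18 3 → sum 26
4 18 3 17 → sum 42
18 3 17 3 → sum 41
3 17 3 12 → sum 35
17 3 12 15 → sum 47  ≥ 47 ✓
3 12 15 10 → sum 40
12 15 10 3 → sum 40
2 windows satisfy the condition.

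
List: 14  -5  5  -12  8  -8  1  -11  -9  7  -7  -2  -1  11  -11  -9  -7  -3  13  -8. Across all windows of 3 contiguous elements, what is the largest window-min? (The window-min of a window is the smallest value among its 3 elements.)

(14, -5, 5) → min -5
(-5, 5, -12) → min -12
(5, -12, 8) → min -12
(-12, 8, -8) → min -12
(8, -8, 1) → min -8
(-8, 1, -11) → min -11
(1, -11, -9) → min -11
(-11, -9, 7) → min -11
(-9, 7, -7) → min -9
(7, -7, -2) → min -7
(-7, -2, -1) → min -7
(-2, -1, 11) → min -2
(-1, 11, -11) → min -11
(11, -11, -9) → min -11
(-11, -9, -7) → min -11
(-9, -7, -3) → min -9
(-7, -3, 13) → min -7
(-3, 13, -8) → min -8
Largest of these is -2.

-2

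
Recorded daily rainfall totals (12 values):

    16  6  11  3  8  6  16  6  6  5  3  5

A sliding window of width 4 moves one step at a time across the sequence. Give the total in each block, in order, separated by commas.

36, 28, 28, 33, 36, 34, 33, 20, 19

(16, 6, 11, 3) → sum 36
(6, 11, 3, 8) → sum 28
(11, 3, 8, 6) → sum 28
(3, 8, 6, 16) → sum 33
(8, 6, 16, 6) → sum 36
(6, 16, 6, 6) → sum 34
(16, 6, 6, 5) → sum 33
(6, 6, 5, 3) → sum 20
(6, 5, 3, 5) → sum 19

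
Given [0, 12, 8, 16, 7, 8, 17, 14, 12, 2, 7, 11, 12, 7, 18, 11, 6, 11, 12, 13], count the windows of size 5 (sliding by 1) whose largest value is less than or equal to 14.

4

(0, 12, 8, 16, 7) → max 16
(12, 8, 16, 7, 8) → max 16
(8, 16, 7, 8, 17) → max 17
(16, 7, 8, 17, 14) → max 17
(7, 8, 17, 14, 12) → max 17
(8, 17, 14, 12, 2) → max 17
(17, 14, 12, 2, 7) → max 17
(14, 12, 2, 7, 11) → max 14  ≤ 14 ✓
(12, 2, 7, 11, 12) → max 12  ≤ 14 ✓
(2, 7, 11, 12, 7) → max 12  ≤ 14 ✓
(7, 11, 12, 7, 18) → max 18
(11, 12, 7, 18, 11) → max 18
(12, 7, 18, 11, 6) → max 18
(7, 18, 11, 6, 11) → max 18
(18, 11, 6, 11, 12) → max 18
(11, 6, 11, 12, 13) → max 13  ≤ 14 ✓
4 windows satisfy the condition.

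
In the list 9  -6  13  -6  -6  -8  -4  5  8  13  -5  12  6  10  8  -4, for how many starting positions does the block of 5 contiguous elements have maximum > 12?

9 -6 13 -6 -6 → max 13  > 12 ✓
-6 13 -6 -6 -8 → max 13  > 12 ✓
13 -6 -6 -8 -4 → max 13  > 12 ✓
-6 -6 -8 -4 5 → max 5
-6 -8 -4 5 8 → max 8
-8 -4 5 8 13 → max 13  > 12 ✓
-4 5 8 13 -5 → max 13  > 12 ✓
5 8 13 -5 12 → max 13  > 12 ✓
8 13 -5 12 6 → max 13  > 12 ✓
13 -5 12 6 10 → max 13  > 12 ✓
-5 12 6 10 8 → max 12
12 6 10 8 -4 → max 12
8 windows satisfy the condition.

8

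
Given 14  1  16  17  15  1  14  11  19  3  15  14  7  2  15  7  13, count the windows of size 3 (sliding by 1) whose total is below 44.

13

14 1 16 → sum 31  < 44 ✓
1 16 17 → sum 34  < 44 ✓
16 17 15 → sum 48
17 15 1 → sum 33  < 44 ✓
15 1 14 → sum 30  < 44 ✓
1 14 11 → sum 26  < 44 ✓
14 11 19 → sum 44
11 19 3 → sum 33  < 44 ✓
19 3 15 → sum 37  < 44 ✓
3 15 14 → sum 32  < 44 ✓
15 14 7 → sum 36  < 44 ✓
14 7 2 → sum 23  < 44 ✓
7 2 15 → sum 24  < 44 ✓
2 15 7 → sum 24  < 44 ✓
15 7 13 → sum 35  < 44 ✓
13 windows satisfy the condition.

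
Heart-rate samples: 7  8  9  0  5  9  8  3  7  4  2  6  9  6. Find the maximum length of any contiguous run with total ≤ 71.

[7] sum 7 len 1
[7, 8] sum 15 len 2
[7, 8, 9] sum 24 len 3
[7, 8, 9, 0] sum 24 len 4
[7, 8, 9, 0, 5] sum 29 len 5
[7, 8, 9, 0, 5, 9] sum 38 len 6
[7, 8, 9, 0, 5, 9, 8] sum 46 len 7
[7, 8, 9, 0, 5, 9, 8, 3] sum 49 len 8
[7, 8, 9, 0, 5, 9, 8, 3, 7] sum 56 len 9
[7, 8, 9, 0, 5, 9, 8, 3, 7, 4] sum 60 len 10
[7, 8, 9, 0, 5, 9, 8, 3, 7, 4, 2] sum 62 len 11
[7, 8, 9, 0, 5, 9, 8, 3, 7, 4, 2, 6] sum 68 len 12
[8, 9, 0, 5, 9, 8, 3, 7, 4, 2, 6, 9] sum 70 len 12
[9, 0, 5, 9, 8, 3, 7, 4, 2, 6, 9, 6] sum 68 len 12
Longest length seen: 12.

12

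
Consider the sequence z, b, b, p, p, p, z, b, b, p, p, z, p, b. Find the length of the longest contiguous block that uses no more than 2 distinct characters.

5

Extend right; when distinct count exceeds 2, shrink from the left:
add z: window [z] (1 distinct), len 1
add b: window [z, b] (2 distinct), len 2
add b: window [z, b, b] (2 distinct), len 3
add p: window [b, b, p] (2 distinct), len 3
add p: window [b, b, p, p] (2 distinct), len 4
add p: window [b, b, p, p, p] (2 distinct), len 5
add z: window [p, p, p, z] (2 distinct), len 4
add b: window [z, b] (2 distinct), len 2
add b: window [z, b, b] (2 distinct), len 3
add p: window [b, b, p] (2 distinct), len 3
add p: window [b, b, p, p] (2 distinct), len 4
add z: window [p, p, z] (2 distinct), len 3
add p: window [p, p, z, p] (2 distinct), len 4
add b: window [p, b] (2 distinct), len 2
Longest length with ≤2 distinct: 5.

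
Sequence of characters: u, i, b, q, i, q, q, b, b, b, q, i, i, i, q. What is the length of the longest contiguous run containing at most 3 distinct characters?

14

add u: window [u] (1 distinct), len 1
add i: window [u, i] (2 distinct), len 2
add b: window [u, i, b] (3 distinct), len 3
add q: window [i, b, q] (3 distinct), len 3
add i: window [i, b, q, i] (3 distinct), len 4
add q: window [i, b, q, i, q] (3 distinct), len 5
add q: window [i, b, q, i, q, q] (3 distinct), len 6
add b: window [i, b, q, i, q, q, b] (3 distinct), len 7
add b: window [i, b, q, i, q, q, b, b] (3 distinct), len 8
add b: window [i, b, q, i, q, q, b, b, b] (3 distinct), len 9
add q: window [i, b, q, i, q, q, b, b, b, q] (3 distinct), len 10
add i: window [i, b, q, i, q, q, b, b, b, q, i] (3 distinct), len 11
add i: window [i, b, q, i, q, q, b, b, b, q, i, i] (3 distinct), len 12
add i: window [i, b, q, i, q, q, b, b, b, q, i, i, i] (3 distinct), len 13
add q: window [i, b, q, i, q, q, b, b, b, q, i, i, i, q] (3 distinct), len 14
Longest length with ≤3 distinct: 14.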